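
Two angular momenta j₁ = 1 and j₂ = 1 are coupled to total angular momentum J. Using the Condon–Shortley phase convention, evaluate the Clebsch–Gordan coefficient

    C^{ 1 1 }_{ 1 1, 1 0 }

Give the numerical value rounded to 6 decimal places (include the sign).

j₁+j₂−J=1  J+j₁−j₂=1  J−j₁+j₂=1  j₁+j₂+J+1=4
(j₁±m₁, j₂±m₂, J±M) = (2,0,1,1,2,0)
P² = 1/2
sum k=0..0:
  [0] +1/1 = 1
S = 1
C² = P²·S² = 1/2 ; C = +0.707107

+√(1/2) = +0.707107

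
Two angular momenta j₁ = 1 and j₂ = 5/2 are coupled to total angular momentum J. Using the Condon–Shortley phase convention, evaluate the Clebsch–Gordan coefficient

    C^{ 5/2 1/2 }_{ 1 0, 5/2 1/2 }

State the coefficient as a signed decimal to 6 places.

−√(1/35) = -0.169031

triangle: 1!*1!*4!/7! = 24/5040
(j±m)!: 1!*1!*3!*2!*3!*2! = 144
prefactor² = (2J+1)*Δ*N² = 144/35
  k=0: +1/(0!*1!*1!*3!*0!*1!) = 1/6
  k=1: −1/(1!*0!*0!*2!*1!*2!) = -1/4
Σ = -1/12  ⇒  CG² = 144/35*(-1/12)² = 1/35
CG = −√(1/35) = -0.169031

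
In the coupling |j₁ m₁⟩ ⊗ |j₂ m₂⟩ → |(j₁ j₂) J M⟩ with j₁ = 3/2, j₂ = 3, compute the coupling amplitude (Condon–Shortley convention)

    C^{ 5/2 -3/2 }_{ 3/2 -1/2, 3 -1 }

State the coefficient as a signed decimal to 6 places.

j₁+j₂−J=2  J+j₁−j₂=1  J−j₁+j₂=4  j₁+j₂+J+1=8
(j₁±m₁, j₂±m₂, J±M) = (1,2,2,4,1,4)
P² = 576/35
sum k=1..2:
  [1] −1/6 = -1/6
  [2] +1/48 = 1/48
S = -7/48
C² = P²·S² = 7/20 ; C = -0.591608

−√(7/20) = -0.591608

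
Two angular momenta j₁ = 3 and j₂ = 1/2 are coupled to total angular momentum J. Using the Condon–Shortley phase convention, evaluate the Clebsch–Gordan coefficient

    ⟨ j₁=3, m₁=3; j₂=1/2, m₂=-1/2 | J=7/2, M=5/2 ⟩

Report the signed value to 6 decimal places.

triangle: 0!*6!*1!/8! = 720/40320
(j±m)!: 6!*0!*0!*1!*6!*1! = 518400
prefactor² = (2J+1)*Δ*N² = 518400/7
  k=0: +1/(0!*0!*0!*0!*6!*1!) = 1/720
Σ = 1/720  ⇒  CG² = 518400/7*1/720² = 1/7
CG = +√(1/7) = +0.377964

+√(1/7) = +0.377964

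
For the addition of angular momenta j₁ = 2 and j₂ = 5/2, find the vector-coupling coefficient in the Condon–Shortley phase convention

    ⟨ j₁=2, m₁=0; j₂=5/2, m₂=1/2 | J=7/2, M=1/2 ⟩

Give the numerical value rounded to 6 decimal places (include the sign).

−√(4/105) ≈ -0.195180

triangle: 1!*3!*4!/9! = 144/362880
(j±m)!: 2!*2!*3!*2!*4!*3! = 6912
prefactor² = (2J+1)*Δ*N² = 768/35
  k=0: +1/(0!*1!*2!*3!*1!*1!) = 1/12
  k=1: −1/(1!*0!*1!*2!*2!*2!) = -1/8
Σ = -1/24  ⇒  CG² = 768/35*(-1/24)² = 4/105
CG = −√(4/105) = -0.195180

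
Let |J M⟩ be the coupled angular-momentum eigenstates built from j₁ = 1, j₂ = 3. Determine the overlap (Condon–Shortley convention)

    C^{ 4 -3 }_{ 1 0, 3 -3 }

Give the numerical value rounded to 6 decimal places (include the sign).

j₁+j₂−J=0  J+j₁−j₂=2  J−j₁+j₂=6  j₁+j₂+J+1=9
(j₁±m₁, j₂±m₂, J±M) = (1,1,0,6,1,7)
P² = 129600
sum k=0..0:
  [0] +1/720 = 1/720
S = 1/720
C² = P²·S² = 1/4 ; C = +0.500000

+√(1/4) ≈ +0.500000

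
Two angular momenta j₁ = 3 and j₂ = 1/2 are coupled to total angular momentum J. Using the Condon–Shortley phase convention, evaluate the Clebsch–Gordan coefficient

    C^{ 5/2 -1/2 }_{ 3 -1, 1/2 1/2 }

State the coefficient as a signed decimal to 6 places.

-0.755929

√[6·1!5!0!/7! · 2!4!1!0!2!3!] = √(576/7)
  +(−1)^1/∏(1,0,3,0,2,0)! = -1/12  (running -1/12)
⟨..|..⟩ = √(576/7)·(-1/12) = -0.755929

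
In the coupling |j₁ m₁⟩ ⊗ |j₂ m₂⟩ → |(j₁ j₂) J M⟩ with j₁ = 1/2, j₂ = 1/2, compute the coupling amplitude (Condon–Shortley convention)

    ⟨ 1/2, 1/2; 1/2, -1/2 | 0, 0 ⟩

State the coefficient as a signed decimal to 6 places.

√[1·1!0!0!/2! · 1!0!0!1!0!0!] = √(1/2)
  +(−1)^0/∏(0,1,0,0,0,0)! = 1  (running 1)
⟨..|..⟩ = √(1/2)·(1) = +0.707107

+0.707107  (= +√(1/2))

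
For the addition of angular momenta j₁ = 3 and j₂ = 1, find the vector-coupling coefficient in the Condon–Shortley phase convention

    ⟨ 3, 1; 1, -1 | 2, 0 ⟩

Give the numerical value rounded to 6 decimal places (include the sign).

j₁+j₂−J=2  J+j₁−j₂=4  J−j₁+j₂=0  j₁+j₂+J+1=7
(j₁±m₁, j₂±m₂, J±M) = (4,2,0,2,2,2)
P² = 128/7
sum k=0..0:
  [0] +1/8 = 1/8
S = 1/8
C² = P²·S² = 2/7 ; C = +0.534522

+0.534522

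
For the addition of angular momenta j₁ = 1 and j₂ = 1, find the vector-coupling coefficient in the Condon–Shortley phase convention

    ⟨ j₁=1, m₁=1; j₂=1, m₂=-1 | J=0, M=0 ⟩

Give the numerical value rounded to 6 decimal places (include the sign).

triangle: 2!·0!·0!/3! = 2/6
(j±m)!: 2!·0!·0!·2!·0!·0! = 4
prefactor² = (2J+1)·Δ·N² = 4/3
  k=0: +1/(0!·2!·0!·0!·0!·0!) = 1/2
Σ = 1/2  ⇒  CG² = 4/3·1/2² = 1/3
CG = +√(1/3) = +0.577350

+√(1/3) ≈ +0.577350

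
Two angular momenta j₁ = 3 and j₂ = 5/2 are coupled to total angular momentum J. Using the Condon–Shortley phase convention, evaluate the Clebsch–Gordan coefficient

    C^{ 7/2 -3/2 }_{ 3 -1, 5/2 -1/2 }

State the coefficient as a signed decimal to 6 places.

-0.487950  (= −√(5/21))

√[8·2!4!3!/10! · 2!4!2!3!2!5!] = √(3072/35)
  +(−1)^0/∏(0,2,4,2,0,1)! = 1/96  (running 1/96)
  +(−1)^1/∏(1,1,3,1,1,2)! = -1/12  (running -7/96)
  +(−1)^2/∏(2,0,2,0,2,3)! = 1/48  (running -5/96)
⟨..|..⟩ = √(3072/35)·(-5/96) = -0.487950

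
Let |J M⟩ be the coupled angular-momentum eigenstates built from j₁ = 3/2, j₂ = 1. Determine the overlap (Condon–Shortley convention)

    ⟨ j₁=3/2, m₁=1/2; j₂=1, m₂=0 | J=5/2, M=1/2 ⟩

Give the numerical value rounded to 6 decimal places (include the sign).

triangle: 0!·3!·2!/6! = 12/720
(j±m)!: 2!·1!·1!·1!·3!·2! = 24
prefactor² = (2J+1)·Δ·N² = 12/5
  k=0: +1/(0!·0!·1!·1!·2!·1!) = 1/2
Σ = 1/2  ⇒  CG² = 12/5·1/2² = 3/5
CG = +√(3/5) = +0.774597

+0.774597  (= +√(3/5))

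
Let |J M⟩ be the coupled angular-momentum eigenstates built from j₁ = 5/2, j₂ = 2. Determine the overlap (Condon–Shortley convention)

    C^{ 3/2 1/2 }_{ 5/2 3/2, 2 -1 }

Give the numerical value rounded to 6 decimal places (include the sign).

triangle: 3!*2!*1!/7! = 12/5040
(j±m)!: 4!*1!*1!*3!*2!*1! = 288
prefactor² = (2J+1)*Δ*N² = 96/35
  k=0: +1/(0!*3!*1!*1!*1!*0!) = 1/6
  k=1: −1/(1!*2!*0!*0!*2!*1!) = -1/4
Σ = -1/12  ⇒  CG² = 96/35*(-1/12)² = 2/105
CG = −√(2/105) = -0.138013

-0.138013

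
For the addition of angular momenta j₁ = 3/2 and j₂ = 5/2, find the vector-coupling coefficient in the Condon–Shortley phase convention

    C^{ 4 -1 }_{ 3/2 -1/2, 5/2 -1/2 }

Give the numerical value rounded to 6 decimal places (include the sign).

triangle: 0!×3!×5!/9! = 720/362880
(j±m)!: 1!×2!×2!×3!×3!×5! = 17280
prefactor² = (2J+1)×Δ×N² = 2160/7
  k=0: +1/(0!×0!×2!×2!×1!×3!) = 1/24
Σ = 1/24  ⇒  CG² = 2160/7×1/24² = 15/28
CG = +√(15/28) = +0.731925

+0.731925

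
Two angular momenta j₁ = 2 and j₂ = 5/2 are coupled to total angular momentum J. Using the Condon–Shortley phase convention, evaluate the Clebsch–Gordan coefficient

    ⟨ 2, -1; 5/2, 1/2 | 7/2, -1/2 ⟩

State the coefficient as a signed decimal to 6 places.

triangle: 1!·3!·4!/9! = 144/362880
(j±m)!: 1!·3!·3!·2!·3!·4! = 10368
prefactor² = (2J+1)·Δ·N² = 1152/35
  k=0: +1/(0!·1!·3!·3!·0!·1!) = 1/36
  k=1: −1/(1!·0!·2!·2!·1!·2!) = -1/8
Σ = -7/72  ⇒  CG² = 1152/35·(-7/72)² = 14/45
CG = −√(14/45) = -0.557773

−√(14/45) = -0.557773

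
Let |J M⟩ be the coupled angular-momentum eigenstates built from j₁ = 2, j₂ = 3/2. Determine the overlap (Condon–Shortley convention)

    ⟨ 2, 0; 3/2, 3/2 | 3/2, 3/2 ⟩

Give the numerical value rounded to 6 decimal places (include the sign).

triangle: 2!·2!·1!/6! = 4/720
(j±m)!: 2!·2!·3!·0!·3!·0! = 144
prefactor² = (2J+1)·Δ·N² = 16/5
  k=2: +1/(2!·0!·0!·1!·2!·0!) = 1/4
Σ = 1/4  ⇒  CG² = 16/5·1/4² = 1/5
CG = +√(1/5) = +0.447214

+0.447214  (= +√(1/5))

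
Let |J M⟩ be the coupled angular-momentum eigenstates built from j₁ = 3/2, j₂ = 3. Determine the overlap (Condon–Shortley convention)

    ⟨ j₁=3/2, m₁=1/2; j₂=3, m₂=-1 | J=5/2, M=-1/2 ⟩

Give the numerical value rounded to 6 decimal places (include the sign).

√[6·2!1!4!/8! · 2!1!2!4!2!3!] = √(288/35)
  +(−1)^0/∏(0,2,1,2,0,2)! = 1/8  (running 1/8)
  +(−1)^1/∏(1,1,0,1,1,3)! = -1/6  (running -1/24)
⟨..|..⟩ = √(288/35)·(-1/24) = -0.119523

−√(1/70) = -0.119523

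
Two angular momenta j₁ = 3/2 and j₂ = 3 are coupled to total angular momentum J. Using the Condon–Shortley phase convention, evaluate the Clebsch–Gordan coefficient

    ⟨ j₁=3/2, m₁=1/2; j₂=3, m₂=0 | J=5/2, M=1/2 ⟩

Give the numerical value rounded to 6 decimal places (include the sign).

−√(6/35) ≈ -0.414039

j₁+j₂−J=2  J+j₁−j₂=1  J−j₁+j₂=4  j₁+j₂+J+1=8
(j₁±m₁, j₂±m₂, J±M) = (2,1,3,3,3,2)
P² = 216/35
sum k=0..1:
  [0] +1/12 = 1/12
  [1] −1/4 = -1/4
S = -1/6
C² = P²·S² = 6/35 ; C = -0.414039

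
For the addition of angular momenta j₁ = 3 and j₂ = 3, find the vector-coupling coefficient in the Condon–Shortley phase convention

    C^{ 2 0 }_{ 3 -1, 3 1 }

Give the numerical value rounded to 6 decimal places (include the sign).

j₁+j₂−J=4  J+j₁−j₂=2  J−j₁+j₂=2  j₁+j₂+J+1=9
(j₁±m₁, j₂±m₂, J±M) = (2,4,4,2,2,2)
P² = 256/21
sum k=2..4:
  [2] +1/16 = 1/16
  [3] −1/6 = -1/6
  [4] +1/96 = 1/96
S = -3/32
C² = P²·S² = 3/28 ; C = -0.327327

−√(3/28) ≈ -0.327327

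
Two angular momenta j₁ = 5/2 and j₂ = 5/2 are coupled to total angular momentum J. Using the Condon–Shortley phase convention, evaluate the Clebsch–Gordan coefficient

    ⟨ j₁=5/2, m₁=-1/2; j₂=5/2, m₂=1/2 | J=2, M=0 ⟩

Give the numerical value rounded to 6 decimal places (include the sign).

j₁+j₂−J=3  J+j₁−j₂=2  J−j₁+j₂=2  j₁+j₂+J+1=8
(j₁±m₁, j₂±m₂, J±M) = (2,3,3,2,2,2)
P² = 12/7
sum k=1..3:
  [1] −1/8 = -1/8
  [2] +1/2 = 1/2
  [3] −1/24 = -1/24
S = 1/3
C² = P²·S² = 4/21 ; C = +0.436436

+√(4/21) ≈ +0.436436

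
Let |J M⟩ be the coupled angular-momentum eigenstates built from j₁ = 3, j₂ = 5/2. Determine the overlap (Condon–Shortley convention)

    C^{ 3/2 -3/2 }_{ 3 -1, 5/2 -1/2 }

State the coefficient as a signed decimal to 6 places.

j₁+j₂−J=4  J+j₁−j₂=2  J−j₁+j₂=1  j₁+j₂+J+1=8
(j₁±m₁, j₂±m₂, J±M) = (2,4,2,3,0,3)
P² = 576/35
sum k=2..2:
  [2] +1/8 = 1/8
S = 1/8
C² = P²·S² = 9/35 ; C = +0.507093

+√(9/35) = +0.507093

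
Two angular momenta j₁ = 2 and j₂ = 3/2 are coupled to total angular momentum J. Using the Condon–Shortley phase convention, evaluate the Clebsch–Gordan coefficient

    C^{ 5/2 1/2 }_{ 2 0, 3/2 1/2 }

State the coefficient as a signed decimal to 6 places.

-0.292770  (= −√(3/35))

j₁+j₂−J=1  J+j₁−j₂=3  J−j₁+j₂=2  j₁+j₂+J+1=7
(j₁±m₁, j₂±m₂, J±M) = (2,2,2,1,3,2)
P² = 48/35
sum k=0..1:
  [0] +1/4 = 1/4
  [1] −1/2 = -1/2
S = -1/4
C² = P²·S² = 3/35 ; C = -0.292770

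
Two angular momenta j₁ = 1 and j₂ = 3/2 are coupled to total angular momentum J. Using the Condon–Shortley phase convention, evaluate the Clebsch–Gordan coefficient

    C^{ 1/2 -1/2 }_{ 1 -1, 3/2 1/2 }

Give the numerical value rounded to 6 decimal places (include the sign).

+√(1/6) ≈ +0.408248

triangle: 2!*0!*1!/4! = 2/24
(j±m)!: 0!*2!*2!*1!*0!*1! = 4
prefactor² = (2J+1)*Δ*N² = 2/3
  k=2: +1/(2!*0!*0!*0!*0!*1!) = 1/2
Σ = 1/2  ⇒  CG² = 2/3*1/2² = 1/6
CG = +√(1/6) = +0.408248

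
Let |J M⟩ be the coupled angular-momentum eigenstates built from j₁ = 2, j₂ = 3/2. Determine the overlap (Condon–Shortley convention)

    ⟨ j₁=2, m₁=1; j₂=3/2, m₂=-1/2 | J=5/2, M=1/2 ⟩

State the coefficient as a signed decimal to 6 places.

triangle: 1!·3!·2!/7! = 12/5040
(j±m)!: 3!·1!·1!·2!·3!·2! = 144
prefactor² = (2J+1)·Δ·N² = 72/35
  k=0: +1/(0!·1!·1!·1!·2!·1!) = 1/2
  k=1: −1/(1!·0!·0!·0!·3!·2!) = -1/12
Σ = 5/12  ⇒  CG² = 72/35·5/12² = 5/14
CG = +√(5/14) = +0.597614

+√(5/14) = +0.597614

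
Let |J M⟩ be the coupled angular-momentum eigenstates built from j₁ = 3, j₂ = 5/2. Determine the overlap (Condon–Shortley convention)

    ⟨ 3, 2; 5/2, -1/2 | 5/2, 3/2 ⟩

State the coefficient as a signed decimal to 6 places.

j₁+j₂−J=3  J+j₁−j₂=3  J−j₁+j₂=2  j₁+j₂+J+1=9
(j₁±m₁, j₂±m₂, J±M) = (5,1,2,3,4,1)
P² = 288/7
sum k=0..1:
  [0] +1/24 = 1/24
  [1] −1/12 = -1/12
S = -1/24
C² = P²·S² = 1/14 ; C = -0.267261

-0.267261  (= −√(1/14))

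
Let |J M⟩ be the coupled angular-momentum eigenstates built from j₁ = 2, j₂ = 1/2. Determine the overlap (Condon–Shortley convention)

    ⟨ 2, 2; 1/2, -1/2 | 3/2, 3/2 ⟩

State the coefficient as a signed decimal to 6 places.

+√(4/5) ≈ +0.894427

triangle: 1!×3!×0!/5! = 6/120
(j±m)!: 4!×0!×0!×1!×3!×0! = 144
prefactor² = (2J+1)×Δ×N² = 144/5
  k=0: +1/(0!×1!×0!×0!×3!×0!) = 1/6
Σ = 1/6  ⇒  CG² = 144/5×1/6² = 4/5
CG = +√(4/5) = +0.894427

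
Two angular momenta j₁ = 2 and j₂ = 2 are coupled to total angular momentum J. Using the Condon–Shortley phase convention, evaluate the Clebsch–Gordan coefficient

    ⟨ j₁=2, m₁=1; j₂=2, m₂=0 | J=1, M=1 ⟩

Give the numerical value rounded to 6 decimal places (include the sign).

−√(3/10) ≈ -0.547723

√[3·3!1!1!/6! · 3!1!2!2!2!0!] = √(6/5)
  +(−1)^1/∏(1,2,0,1,1,0)! = -1/2  (running -1/2)
⟨..|..⟩ = √(6/5)·(-1/2) = -0.547723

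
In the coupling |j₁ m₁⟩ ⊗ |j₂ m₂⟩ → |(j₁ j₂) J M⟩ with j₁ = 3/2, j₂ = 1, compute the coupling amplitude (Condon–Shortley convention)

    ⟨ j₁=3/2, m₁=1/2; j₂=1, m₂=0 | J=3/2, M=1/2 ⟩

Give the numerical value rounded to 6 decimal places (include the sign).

+√(1/15) = +0.258199

j₁+j₂−J=1  J+j₁−j₂=2  J−j₁+j₂=1  j₁+j₂+J+1=5
(j₁±m₁, j₂±m₂, J±M) = (2,1,1,1,2,1)
P² = 4/15
sum k=0..1:
  [0] +1/1 = 1
  [1] −1/2 = -1/2
S = 1/2
C² = P²·S² = 1/15 ; C = +0.258199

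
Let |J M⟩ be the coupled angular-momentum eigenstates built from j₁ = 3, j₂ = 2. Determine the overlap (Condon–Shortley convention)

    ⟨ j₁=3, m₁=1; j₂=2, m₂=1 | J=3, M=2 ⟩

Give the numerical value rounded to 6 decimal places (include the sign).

−√(1/4) = -0.500000

j₁+j₂−J=2  J+j₁−j₂=4  J−j₁+j₂=2  j₁+j₂+J+1=9
(j₁±m₁, j₂±m₂, J±M) = (4,2,3,1,5,1)
P² = 64
sum k=1..2:
  [1] −1/12 = -1/12
  [2] +1/48 = 1/48
S = -1/16
C² = P²·S² = 1/4 ; C = -0.500000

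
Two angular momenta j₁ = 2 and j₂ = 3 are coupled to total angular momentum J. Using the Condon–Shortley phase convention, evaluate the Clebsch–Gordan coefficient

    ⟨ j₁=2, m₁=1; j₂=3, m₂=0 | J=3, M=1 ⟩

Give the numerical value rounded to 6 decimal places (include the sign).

−√(1/30) = -0.182574

j₁+j₂−J=2  J+j₁−j₂=2  J−j₁+j₂=4  j₁+j₂+J+1=9
(j₁±m₁, j₂±m₂, J±M) = (3,1,3,3,4,2)
P² = 96/5
sum k=0..1:
  [0] +1/12 = 1/12
  [1] −1/8 = -1/8
S = -1/24
C² = P²·S² = 1/30 ; C = -0.182574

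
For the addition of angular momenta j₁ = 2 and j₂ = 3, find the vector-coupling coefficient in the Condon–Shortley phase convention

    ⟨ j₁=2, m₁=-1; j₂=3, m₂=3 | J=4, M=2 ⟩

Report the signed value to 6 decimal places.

j₁+j₂−J=1  J+j₁−j₂=3  J−j₁+j₂=5  j₁+j₂+J+1=10
(j₁±m₁, j₂±m₂, J±M) = (1,3,6,0,6,2)
P² = 77760/7
sum k=1..1:
  [1] −1/240 = -1/240
S = -1/240
C² = P²·S² = 27/140 ; C = -0.439155

−√(27/140) = -0.439155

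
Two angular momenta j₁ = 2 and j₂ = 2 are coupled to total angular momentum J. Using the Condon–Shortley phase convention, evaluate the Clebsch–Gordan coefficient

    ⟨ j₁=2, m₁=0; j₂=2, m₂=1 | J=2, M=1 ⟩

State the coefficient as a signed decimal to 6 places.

−√(1/14) = -0.267261

√[5·2!2!2!/7! · 2!2!3!1!3!1!] = √(8/7)
  +(−1)^1/∏(1,1,1,2,1,0)! = -1/2  (running -1/2)
  +(−1)^2/∏(2,0,0,1,2,1)! = 1/4  (running -1/4)
⟨..|..⟩ = √(8/7)·(-1/4) = -0.267261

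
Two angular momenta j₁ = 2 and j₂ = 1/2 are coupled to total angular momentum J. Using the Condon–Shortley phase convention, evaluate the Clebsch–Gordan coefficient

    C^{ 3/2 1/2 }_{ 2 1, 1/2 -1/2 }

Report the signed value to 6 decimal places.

√[4·1!3!0!/5! · 3!1!0!1!2!1!] = √(12/5)
  +(−1)^0/∏(0,1,1,0,2,0)! = 1/2  (running 1/2)
⟨..|..⟩ = √(12/5)·(1/2) = +0.774597

+0.774597  (= +√(3/5))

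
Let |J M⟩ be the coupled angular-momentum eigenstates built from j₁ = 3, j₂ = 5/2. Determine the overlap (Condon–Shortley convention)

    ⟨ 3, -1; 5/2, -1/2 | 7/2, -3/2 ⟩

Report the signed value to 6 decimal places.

√[8·2!4!3!/10! · 2!4!2!3!2!5!] = √(3072/35)
  +(−1)^0/∏(0,2,4,2,0,1)! = 1/96  (running 1/96)
  +(−1)^1/∏(1,1,3,1,1,2)! = -1/12  (running -7/96)
  +(−1)^2/∏(2,0,2,0,2,3)! = 1/48  (running -5/96)
⟨..|..⟩ = √(3072/35)·(-5/96) = -0.487950

−√(5/21) = -0.487950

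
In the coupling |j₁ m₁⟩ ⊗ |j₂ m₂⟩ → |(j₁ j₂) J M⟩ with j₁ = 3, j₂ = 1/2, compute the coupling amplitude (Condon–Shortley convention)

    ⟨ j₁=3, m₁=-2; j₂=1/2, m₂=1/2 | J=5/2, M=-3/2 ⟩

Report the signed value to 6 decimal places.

-0.845154  (= −√(5/7))

j₁+j₂−J=1  J+j₁−j₂=5  J−j₁+j₂=0  j₁+j₂+J+1=7
(j₁±m₁, j₂±m₂, J±M) = (1,5,1,0,1,4)
P² = 2880/7
sum k=1..1:
  [1] −1/24 = -1/24
S = -1/24
C² = P²·S² = 5/7 ; C = -0.845154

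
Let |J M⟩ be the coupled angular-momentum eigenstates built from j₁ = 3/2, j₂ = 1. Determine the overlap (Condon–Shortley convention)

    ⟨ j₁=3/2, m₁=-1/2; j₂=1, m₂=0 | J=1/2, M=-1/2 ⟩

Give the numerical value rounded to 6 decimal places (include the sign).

-0.577350  (= −√(1/3))

√[2·2!1!0!/4! · 1!2!1!1!0!1!] = √(1/3)
  +(−1)^1/∏(1,1,1,0,0,0)! = -1  (running -1)
⟨..|..⟩ = √(1/3)·(-1) = -0.577350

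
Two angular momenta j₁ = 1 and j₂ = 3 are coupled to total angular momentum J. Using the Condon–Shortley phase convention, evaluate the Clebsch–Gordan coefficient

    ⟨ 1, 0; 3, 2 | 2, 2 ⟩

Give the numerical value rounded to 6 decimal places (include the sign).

-0.487950

triangle: 2!*0!*4!/7! = 48/5040
(j±m)!: 1!*1!*5!*1!*4!*0! = 2880
prefactor² = (2J+1)*Δ*N² = 960/7
  k=1: −1/(1!*1!*0!*4!*0!*0!) = -1/24
Σ = -1/24  ⇒  CG² = 960/7*(-1/24)² = 5/21
CG = −√(5/21) = -0.487950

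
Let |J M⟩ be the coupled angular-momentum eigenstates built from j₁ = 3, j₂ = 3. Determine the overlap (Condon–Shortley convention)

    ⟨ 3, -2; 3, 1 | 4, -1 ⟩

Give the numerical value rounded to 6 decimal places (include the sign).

√[9·2!4!4!/11! · 1!5!4!2!3!5!] = √(82944/77)
  +(−1)^1/∏(1,1,4,3,0,1)! = -1/144  (running -1/144)
  +(−1)^2/∏(2,0,3,2,1,2)! = 1/48  (running 1/72)
⟨..|..⟩ = √(82944/77)·(1/72) = +0.455842

+0.455842  (= +√(16/77))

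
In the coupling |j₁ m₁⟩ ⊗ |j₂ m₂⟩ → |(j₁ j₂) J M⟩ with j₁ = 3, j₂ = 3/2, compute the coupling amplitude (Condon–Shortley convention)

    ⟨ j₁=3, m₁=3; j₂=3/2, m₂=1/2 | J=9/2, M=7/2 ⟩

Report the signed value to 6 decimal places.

√[10·0!6!3!/10! · 6!0!2!1!8!1!] = √(691200)
  +(−1)^0/∏(0,0,0,2,6,1)! = 1/1440  (running 1/1440)
⟨..|..⟩ = √(691200)·(1/1440) = +0.577350

+0.577350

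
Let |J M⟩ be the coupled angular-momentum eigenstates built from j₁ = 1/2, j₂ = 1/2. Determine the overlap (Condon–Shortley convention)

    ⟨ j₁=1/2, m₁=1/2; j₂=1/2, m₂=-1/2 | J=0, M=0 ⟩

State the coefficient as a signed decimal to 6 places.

triangle: 1!×0!×0!/2! = 1/2
(j±m)!: 1!×0!×0!×1!×0!×0! = 1
prefactor² = (2J+1)×Δ×N² = 1/2
  k=0: +1/(0!×1!×0!×0!×0!×0!) = 1
Σ = 1  ⇒  CG² = 1/2×1² = 1/2
CG = +√(1/2) = +0.707107

+√(1/2) = +0.707107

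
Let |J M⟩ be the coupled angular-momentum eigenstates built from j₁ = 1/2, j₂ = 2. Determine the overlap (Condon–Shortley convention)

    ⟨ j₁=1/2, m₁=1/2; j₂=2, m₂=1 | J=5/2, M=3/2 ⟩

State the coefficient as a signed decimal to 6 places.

triangle: 0!*1!*4!/6! = 24/720
(j±m)!: 1!*0!*3!*1!*4!*1! = 144
prefactor² = (2J+1)*Δ*N² = 144/5
  k=0: +1/(0!*0!*0!*3!*1!*1!) = 1/6
Σ = 1/6  ⇒  CG² = 144/5*1/6² = 4/5
CG = +√(4/5) = +0.894427

+0.894427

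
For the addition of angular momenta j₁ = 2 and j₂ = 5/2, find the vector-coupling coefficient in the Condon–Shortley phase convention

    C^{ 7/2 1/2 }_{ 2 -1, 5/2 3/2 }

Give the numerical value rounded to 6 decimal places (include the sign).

-0.619780  (= −√(121/315))

triangle: 1!×3!×4!/9! = 144/362880
(j±m)!: 1!×3!×4!×1!×4!×3! = 20736
prefactor² = (2J+1)×Δ×N² = 2304/35
  k=0: +1/(0!×1!×3!×4!×0!×0!) = 1/144
  k=1: −1/(1!×0!×2!×3!×1!×1!) = -1/12
Σ = -11/144  ⇒  CG² = 2304/35×(-11/144)² = 121/315
CG = −√(121/315) = -0.619780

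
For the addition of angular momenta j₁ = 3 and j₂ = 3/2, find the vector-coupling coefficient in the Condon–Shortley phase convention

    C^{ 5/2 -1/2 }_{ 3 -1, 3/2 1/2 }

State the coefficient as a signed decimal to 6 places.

√[6·2!4!1!/8! · 2!4!2!1!2!3!] = √(288/35)
  +(−1)^1/∏(1,1,3,1,1,0)! = -1/6  (running -1/6)
  +(−1)^2/∏(2,0,2,0,2,1)! = 1/8  (running -1/24)
⟨..|..⟩ = √(288/35)·(-1/24) = -0.119523

−√(1/70) = -0.119523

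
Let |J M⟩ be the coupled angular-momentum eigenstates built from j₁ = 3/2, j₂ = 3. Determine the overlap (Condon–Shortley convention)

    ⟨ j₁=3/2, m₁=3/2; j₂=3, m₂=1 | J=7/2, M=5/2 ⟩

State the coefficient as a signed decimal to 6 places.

+0.690066  (= +√(10/21))

j₁+j₂−J=1  J+j₁−j₂=2  J−j₁+j₂=5  j₁+j₂+J+1=9
(j₁±m₁, j₂±m₂, J±M) = (3,0,4,2,6,1)
P² = 7680/7
sum k=0..0:
  [0] +1/48 = 1/48
S = 1/48
C² = P²·S² = 10/21 ; C = +0.690066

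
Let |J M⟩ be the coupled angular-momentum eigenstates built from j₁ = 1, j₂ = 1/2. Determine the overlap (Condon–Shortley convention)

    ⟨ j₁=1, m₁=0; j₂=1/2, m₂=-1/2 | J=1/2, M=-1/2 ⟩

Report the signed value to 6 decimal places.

√[2·1!1!0!/3! · 1!1!0!1!0!1!] = √(1/3)
  +(−1)^0/∏(0,1,1,0,0,0)! = 1  (running 1)
⟨..|..⟩ = √(1/3)·(1) = +0.577350

+√(1/3) ≈ +0.577350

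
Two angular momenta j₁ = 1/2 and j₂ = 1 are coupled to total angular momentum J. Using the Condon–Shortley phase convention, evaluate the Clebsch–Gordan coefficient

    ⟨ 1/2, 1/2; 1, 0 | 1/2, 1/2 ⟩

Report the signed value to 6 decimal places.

+√(1/3) = +0.577350

triangle: 1!*0!*1!/3! = 1/6
(j±m)!: 1!*0!*1!*1!*1!*0! = 1
prefactor² = (2J+1)*Δ*N² = 1/3
  k=0: +1/(0!*1!*0!*1!*0!*0!) = 1
Σ = 1  ⇒  CG² = 1/3*1² = 1/3
CG = +√(1/3) = +0.577350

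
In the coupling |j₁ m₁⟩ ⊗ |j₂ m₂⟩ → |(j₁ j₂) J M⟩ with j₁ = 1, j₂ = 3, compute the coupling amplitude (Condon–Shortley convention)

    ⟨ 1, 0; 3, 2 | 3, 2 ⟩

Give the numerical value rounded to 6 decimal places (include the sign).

-0.577350

√[7·1!1!5!/8! · 1!1!5!1!5!1!] = √(300)
  +(−1)^0/∏(0,1,1,5,0,0)! = 1/120  (running 1/120)
  +(−1)^1/∏(1,0,0,4,1,1)! = -1/24  (running -1/30)
⟨..|..⟩ = √(300)·(-1/30) = -0.577350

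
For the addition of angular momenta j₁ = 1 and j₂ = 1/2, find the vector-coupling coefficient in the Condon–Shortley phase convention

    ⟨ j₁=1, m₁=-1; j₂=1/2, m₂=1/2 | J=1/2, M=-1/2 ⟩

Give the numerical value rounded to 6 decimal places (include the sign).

j₁+j₂−J=1  J+j₁−j₂=1  J−j₁+j₂=0  j₁+j₂+J+1=3
(j₁±m₁, j₂±m₂, J±M) = (0,2,1,0,0,1)
P² = 2/3
sum k=1..1:
  [1] −1/1 = -1
S = -1
C² = P²·S² = 2/3 ; C = -0.816497

−√(2/3) = -0.816497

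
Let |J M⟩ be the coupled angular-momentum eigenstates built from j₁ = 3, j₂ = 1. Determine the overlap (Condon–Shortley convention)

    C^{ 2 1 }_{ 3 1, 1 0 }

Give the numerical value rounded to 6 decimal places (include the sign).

-0.617213

triangle: 2!×4!×0!/7! = 48/5040
(j±m)!: 4!×2!×1!×1!×3!×1! = 288
prefactor² = (2J+1)×Δ×N² = 96/7
  k=1: −1/(1!×1!×1!×0!×3!×0!) = -1/6
Σ = -1/6  ⇒  CG² = 96/7×(-1/6)² = 8/21
CG = −√(8/21) = -0.617213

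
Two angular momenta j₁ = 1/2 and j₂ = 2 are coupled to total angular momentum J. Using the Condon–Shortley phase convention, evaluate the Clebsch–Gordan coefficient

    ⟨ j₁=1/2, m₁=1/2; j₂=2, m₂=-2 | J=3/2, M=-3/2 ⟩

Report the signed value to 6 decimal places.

+√(4/5) = +0.894427

triangle: 1!*0!*3!/5! = 6/120
(j±m)!: 1!*0!*0!*4!*0!*3! = 144
prefactor² = (2J+1)*Δ*N² = 144/5
  k=0: +1/(0!*1!*0!*0!*0!*3!) = 1/6
Σ = 1/6  ⇒  CG² = 144/5*1/6² = 4/5
CG = +√(4/5) = +0.894427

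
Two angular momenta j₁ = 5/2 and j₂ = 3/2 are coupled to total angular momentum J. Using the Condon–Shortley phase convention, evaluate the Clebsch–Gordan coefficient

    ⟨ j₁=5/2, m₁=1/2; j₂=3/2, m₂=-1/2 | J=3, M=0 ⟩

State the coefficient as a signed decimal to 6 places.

+√(1/5) ≈ +0.447214

j₁+j₂−J=1  J+j₁−j₂=4  J−j₁+j₂=2  j₁+j₂+J+1=8
(j₁±m₁, j₂±m₂, J±M) = (3,2,1,2,3,3)
P² = 36/5
sum k=0..1:
  [0] +1/4 = 1/4
  [1] −1/12 = -1/12
S = 1/6
C² = P²·S² = 1/5 ; C = +0.447214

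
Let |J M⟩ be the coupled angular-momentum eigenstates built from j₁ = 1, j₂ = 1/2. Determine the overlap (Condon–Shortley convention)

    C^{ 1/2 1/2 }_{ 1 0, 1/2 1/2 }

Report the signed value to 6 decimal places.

j₁+j₂−J=1  J+j₁−j₂=1  J−j₁+j₂=0  j₁+j₂+J+1=3
(j₁±m₁, j₂±m₂, J±M) = (1,1,1,0,1,0)
P² = 1/3
sum k=1..1:
  [1] −1/1 = -1
S = -1
C² = P²·S² = 1/3 ; C = -0.577350

−√(1/3) = -0.577350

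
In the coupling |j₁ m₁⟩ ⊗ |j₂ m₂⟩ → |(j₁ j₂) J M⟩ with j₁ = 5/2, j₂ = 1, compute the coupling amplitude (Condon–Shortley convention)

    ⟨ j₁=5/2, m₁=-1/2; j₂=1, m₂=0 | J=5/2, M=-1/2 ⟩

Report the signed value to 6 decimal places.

j₁+j₂−J=1  J+j₁−j₂=4  J−j₁+j₂=1  j₁+j₂+J+1=7
(j₁±m₁, j₂±m₂, J±M) = (2,3,1,1,2,3)
P² = 144/35
sum k=0..1:
  [0] +1/6 = 1/6
  [1] −1/4 = -1/4
S = -1/12
C² = P²·S² = 1/35 ; C = -0.169031

-0.169031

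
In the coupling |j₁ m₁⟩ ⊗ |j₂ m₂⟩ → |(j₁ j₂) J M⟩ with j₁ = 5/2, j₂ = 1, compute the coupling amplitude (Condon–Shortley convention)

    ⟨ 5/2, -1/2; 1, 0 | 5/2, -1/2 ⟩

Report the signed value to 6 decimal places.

j₁+j₂−J=1  J+j₁−j₂=4  J−j₁+j₂=1  j₁+j₂+J+1=7
(j₁±m₁, j₂±m₂, J±M) = (2,3,1,1,2,3)
P² = 144/35
sum k=0..1:
  [0] +1/6 = 1/6
  [1] −1/4 = -1/4
S = -1/12
C² = P²·S² = 1/35 ; C = -0.169031

-0.169031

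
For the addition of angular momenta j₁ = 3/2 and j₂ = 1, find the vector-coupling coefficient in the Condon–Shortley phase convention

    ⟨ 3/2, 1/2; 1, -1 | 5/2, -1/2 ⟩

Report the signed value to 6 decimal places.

triangle: 0!·3!·2!/6! = 12/720
(j±m)!: 2!·1!·0!·2!·2!·3! = 48
prefactor² = (2J+1)·Δ·N² = 24/5
  k=0: +1/(0!·0!·1!·0!·2!·2!) = 1/4
Σ = 1/4  ⇒  CG² = 24/5·1/4² = 3/10
CG = +√(3/10) = +0.547723

+0.547723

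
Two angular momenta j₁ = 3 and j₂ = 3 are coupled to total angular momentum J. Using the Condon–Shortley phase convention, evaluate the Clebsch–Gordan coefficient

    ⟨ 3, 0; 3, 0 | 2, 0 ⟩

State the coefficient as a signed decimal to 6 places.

triangle: 4!*2!*2!/9! = 96/362880
(j±m)!: 3!*3!*3!*3!*2!*2! = 5184
prefactor² = (2J+1)*Δ*N² = 48/7
  k=1: −1/(1!*3!*2!*2!*0!*0!) = -1/24
  k=2: +1/(2!*2!*1!*1!*1!*1!) = 1/4
  k=3: −1/(3!*1!*0!*0!*2!*2!) = -1/24
Σ = 1/6  ⇒  CG² = 48/7*1/6² = 4/21
CG = +√(4/21) = +0.436436

+√(4/21) ≈ +0.436436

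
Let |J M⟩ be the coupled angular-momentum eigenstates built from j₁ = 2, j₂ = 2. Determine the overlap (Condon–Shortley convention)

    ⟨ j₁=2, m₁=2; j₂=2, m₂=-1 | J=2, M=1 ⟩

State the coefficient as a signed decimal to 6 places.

√[5·2!2!2!/7! · 4!0!1!3!3!1!] = √(48/7)
  +(−1)^0/∏(0,2,0,1,2,1)! = 1/4  (running 1/4)
⟨..|..⟩ = √(48/7)·(1/4) = +0.654654

+√(3/7) = +0.654654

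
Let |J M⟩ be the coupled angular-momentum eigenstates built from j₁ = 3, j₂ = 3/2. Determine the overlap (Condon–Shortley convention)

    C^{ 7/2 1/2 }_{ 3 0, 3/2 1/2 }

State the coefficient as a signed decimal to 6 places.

triangle: 1!·5!·2!/9! = 240/362880
(j±m)!: 3!·3!·2!·1!·4!·3! = 10368
prefactor² = (2J+1)·Δ·N² = 384/7
  k=0: +1/(0!·1!·3!·2!·2!·0!) = 1/24
  k=1: −1/(1!·0!·2!·1!·3!·1!) = -1/12
Σ = -1/24  ⇒  CG² = 384/7·(-1/24)² = 2/21
CG = −√(2/21) = -0.308607

-0.308607  (= −√(2/21))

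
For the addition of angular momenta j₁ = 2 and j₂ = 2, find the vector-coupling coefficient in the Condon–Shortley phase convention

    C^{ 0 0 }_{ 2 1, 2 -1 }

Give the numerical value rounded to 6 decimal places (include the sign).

-0.447214  (= −√(1/5))

j₁+j₂−J=4  J+j₁−j₂=0  J−j₁+j₂=0  j₁+j₂+J+1=5
(j₁±m₁, j₂±m₂, J±M) = (3,1,1,3,0,0)
P² = 36/5
sum k=1..1:
  [1] −1/6 = -1/6
S = -1/6
C² = P²·S² = 1/5 ; C = -0.447214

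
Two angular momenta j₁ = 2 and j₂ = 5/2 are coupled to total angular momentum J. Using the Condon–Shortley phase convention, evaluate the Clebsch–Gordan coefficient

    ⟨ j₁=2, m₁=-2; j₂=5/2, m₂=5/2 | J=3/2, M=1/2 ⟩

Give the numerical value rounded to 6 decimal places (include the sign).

√[4·3!1!2!/7! · 0!4!5!0!2!1!] = √(384/7)
  +(−1)^3/∏(3,0,1,2,0,0)! = -1/12  (running -1/12)
⟨..|..⟩ = √(384/7)·(-1/12) = -0.617213

−√(8/21) ≈ -0.617213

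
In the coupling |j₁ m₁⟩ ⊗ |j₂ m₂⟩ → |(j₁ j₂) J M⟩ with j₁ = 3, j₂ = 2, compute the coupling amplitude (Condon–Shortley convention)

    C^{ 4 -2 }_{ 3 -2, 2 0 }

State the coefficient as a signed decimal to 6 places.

√[9·1!5!3!/10! · 1!5!2!2!2!6!] = √(8640/7)
  +(−1)^0/∏(0,1,5,2,0,1)! = 1/240  (running 1/240)
  +(−1)^1/∏(1,0,4,1,1,2)! = -1/48  (running -1/60)
⟨..|..⟩ = √(8640/7)·(-1/60) = -0.585540

−√(12/35) ≈ -0.585540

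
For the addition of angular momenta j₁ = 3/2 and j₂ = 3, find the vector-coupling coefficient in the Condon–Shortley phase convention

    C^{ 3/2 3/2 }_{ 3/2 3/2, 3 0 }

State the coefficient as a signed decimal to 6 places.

√[4·3!0!3!/7! · 3!0!3!3!3!0!] = √(1296/35)
  +(−1)^0/∏(0,3,0,3,0,0)! = 1/36  (running 1/36)
⟨..|..⟩ = √(1296/35)·(1/36) = +0.169031

+√(1/35) ≈ +0.169031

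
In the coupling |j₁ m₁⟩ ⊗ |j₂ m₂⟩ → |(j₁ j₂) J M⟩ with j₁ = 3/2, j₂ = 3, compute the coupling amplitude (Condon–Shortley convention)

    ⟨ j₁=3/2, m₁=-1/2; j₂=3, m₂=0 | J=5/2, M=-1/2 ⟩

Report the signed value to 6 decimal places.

−√(6/35) ≈ -0.414039

√[6·2!1!4!/8! · 1!2!3!3!2!3!] = √(216/35)
  +(−1)^1/∏(1,1,1,2,0,2)! = -1/4  (running -1/4)
  +(−1)^2/∏(2,0,0,1,1,3)! = 1/12  (running -1/6)
⟨..|..⟩ = √(216/35)·(-1/6) = -0.414039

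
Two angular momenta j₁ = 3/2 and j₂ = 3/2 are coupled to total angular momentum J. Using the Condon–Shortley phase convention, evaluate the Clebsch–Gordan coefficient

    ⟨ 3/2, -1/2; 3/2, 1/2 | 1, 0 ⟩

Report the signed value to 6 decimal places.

j₁+j₂−J=2  J+j₁−j₂=1  J−j₁+j₂=1  j₁+j₂+J+1=5
(j₁±m₁, j₂±m₂, J±M) = (1,2,2,1,1,1)
P² = 1/5
sum k=1..2:
  [1] −1/1 = -1
  [2] +1/2 = 1/2
S = -1/2
C² = P²·S² = 1/20 ; C = -0.223607

−√(1/20) = -0.223607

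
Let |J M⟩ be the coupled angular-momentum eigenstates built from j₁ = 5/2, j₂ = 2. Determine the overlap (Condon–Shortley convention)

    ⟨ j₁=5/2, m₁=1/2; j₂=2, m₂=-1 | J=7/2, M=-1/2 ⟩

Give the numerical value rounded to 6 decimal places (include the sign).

+0.557773

j₁+j₂−J=1  J+j₁−j₂=4  J−j₁+j₂=3  j₁+j₂+J+1=9
(j₁±m₁, j₂±m₂, J±M) = (3,2,1,3,3,4)
P² = 1152/35
sum k=0..1:
  [0] +1/8 = 1/8
  [1] −1/36 = -1/36
S = 7/72
C² = P²·S² = 14/45 ; C = +0.557773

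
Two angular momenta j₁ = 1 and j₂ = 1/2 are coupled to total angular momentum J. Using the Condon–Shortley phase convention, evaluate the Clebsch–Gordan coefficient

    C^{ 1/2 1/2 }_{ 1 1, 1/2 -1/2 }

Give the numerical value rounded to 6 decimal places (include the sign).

+√(2/3) ≈ +0.816497

triangle: 1!·1!·0!/3! = 1/6
(j±m)!: 2!·0!·0!·1!·1!·0! = 2
prefactor² = (2J+1)·Δ·N² = 2/3
  k=0: +1/(0!·1!·0!·0!·1!·0!) = 1
Σ = 1  ⇒  CG² = 2/3·1² = 2/3
CG = +√(2/3) = +0.816497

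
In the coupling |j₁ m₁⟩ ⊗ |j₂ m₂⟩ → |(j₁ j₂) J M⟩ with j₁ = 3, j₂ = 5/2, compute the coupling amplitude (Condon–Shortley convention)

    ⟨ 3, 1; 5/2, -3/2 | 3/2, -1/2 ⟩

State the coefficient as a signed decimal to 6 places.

−√(7/30) = -0.483046

triangle: 4!×2!×1!/8! = 48/40320
(j±m)!: 4!×2!×1!×4!×1!×2! = 2304
prefactor² = (2J+1)×Δ×N² = 384/35
  k=0: +1/(0!×4!×2!×1!×0!×0!) = 1/48
  k=1: −1/(1!×3!×1!×0!×1!×1!) = -1/6
Σ = -7/48  ⇒  CG² = 384/35×(-7/48)² = 7/30
CG = −√(7/30) = -0.483046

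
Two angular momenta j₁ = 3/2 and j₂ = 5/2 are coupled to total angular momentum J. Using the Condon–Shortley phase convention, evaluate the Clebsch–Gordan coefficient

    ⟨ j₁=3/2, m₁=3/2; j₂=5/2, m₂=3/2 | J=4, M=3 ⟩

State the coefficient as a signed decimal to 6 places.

+0.790569

triangle: 0!*3!*5!/9! = 720/362880
(j±m)!: 3!*0!*4!*1!*7!*1! = 725760
prefactor² = (2J+1)*Δ*N² = 12960
  k=0: +1/(0!*0!*0!*4!*3!*1!) = 1/144
Σ = 1/144  ⇒  CG² = 12960*1/144² = 5/8
CG = +√(5/8) = +0.790569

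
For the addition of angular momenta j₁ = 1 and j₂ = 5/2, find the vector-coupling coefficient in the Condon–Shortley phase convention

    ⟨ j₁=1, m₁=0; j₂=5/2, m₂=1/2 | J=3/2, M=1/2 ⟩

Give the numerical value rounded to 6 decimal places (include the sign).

-0.632456  (= −√(2/5))

j₁+j₂−J=2  J+j₁−j₂=0  J−j₁+j₂=3  j₁+j₂+J+1=6
(j₁±m₁, j₂±m₂, J±M) = (1,1,3,2,2,1)
P² = 8/5
sum k=1..1:
  [1] −1/2 = -1/2
S = -1/2
C² = P²·S² = 2/5 ; C = -0.632456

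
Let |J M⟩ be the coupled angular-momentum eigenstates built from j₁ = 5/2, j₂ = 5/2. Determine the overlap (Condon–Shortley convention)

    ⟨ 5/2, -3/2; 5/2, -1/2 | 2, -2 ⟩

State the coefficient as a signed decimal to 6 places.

j₁+j₂−J=3  J+j₁−j₂=2  J−j₁+j₂=2  j₁+j₂+J+1=8
(j₁±m₁, j₂±m₂, J±M) = (1,4,2,3,0,4)
P² = 144/7
sum k=2..2:
  [2] +1/8 = 1/8
S = 1/8
C² = P²·S² = 9/28 ; C = +0.566947

+0.566947  (= +√(9/28))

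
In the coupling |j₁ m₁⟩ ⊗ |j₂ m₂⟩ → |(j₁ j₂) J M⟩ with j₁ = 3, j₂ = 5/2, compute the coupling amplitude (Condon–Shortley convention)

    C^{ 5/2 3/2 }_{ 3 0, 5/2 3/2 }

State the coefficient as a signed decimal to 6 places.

triangle: 3!×3!×2!/9! = 72/362880
(j±m)!: 3!×3!×4!×1!×4!×1! = 20736
prefactor² = (2J+1)×Δ×N² = 864/35
  k=2: +1/(2!×1!×1!×2!×2!×0!) = 1/8
  k=3: −1/(3!×0!×0!×1!×3!×1!) = -1/36
Σ = 7/72  ⇒  CG² = 864/35×7/72² = 7/30
CG = +√(7/30) = +0.483046

+√(7/30) ≈ +0.483046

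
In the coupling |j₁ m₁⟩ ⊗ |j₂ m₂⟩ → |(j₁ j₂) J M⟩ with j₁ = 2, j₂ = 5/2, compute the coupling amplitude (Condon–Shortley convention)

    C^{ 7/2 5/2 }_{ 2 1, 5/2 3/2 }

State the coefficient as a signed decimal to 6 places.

triangle: 1!×3!×4!/9! = 144/362880
(j±m)!: 3!×1!×4!×1!×6!×1! = 103680
prefactor² = (2J+1)×Δ×N² = 2304/7
  k=0: +1/(0!×1!×1!×4!×2!×0!) = 1/48
  k=1: −1/(1!×0!×0!×3!×3!×1!) = -1/36
Σ = -1/144  ⇒  CG² = 2304/7×(-1/144)² = 1/63
CG = −√(1/63) = -0.125988

−√(1/63) ≈ -0.125988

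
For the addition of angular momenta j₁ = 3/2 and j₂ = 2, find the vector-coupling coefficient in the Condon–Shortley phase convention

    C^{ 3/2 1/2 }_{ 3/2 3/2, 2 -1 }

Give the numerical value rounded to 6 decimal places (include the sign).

j₁+j₂−J=2  J+j₁−j₂=1  J−j₁+j₂=2  j₁+j₂+J+1=6
(j₁±m₁, j₂±m₂, J±M) = (3,0,1,3,2,1)
P² = 8/5
sum k=0..0:
  [0] +1/2 = 1/2
S = 1/2
C² = P²·S² = 2/5 ; C = +0.632456

+0.632456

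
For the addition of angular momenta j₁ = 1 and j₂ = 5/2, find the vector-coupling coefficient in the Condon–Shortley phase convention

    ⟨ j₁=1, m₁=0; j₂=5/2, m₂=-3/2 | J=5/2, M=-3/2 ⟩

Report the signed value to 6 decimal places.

+√(9/35) = +0.507093

triangle: 1!×1!×4!/7! = 24/5040
(j±m)!: 1!×1!×1!×4!×1!×4! = 576
prefactor² = (2J+1)×Δ×N² = 576/35
  k=0: +1/(0!×1!×1!×1!×0!×3!) = 1/6
  k=1: −1/(1!×0!×0!×0!×1!×4!) = -1/24
Σ = 1/8  ⇒  CG² = 576/35×1/8² = 9/35
CG = +√(9/35) = +0.507093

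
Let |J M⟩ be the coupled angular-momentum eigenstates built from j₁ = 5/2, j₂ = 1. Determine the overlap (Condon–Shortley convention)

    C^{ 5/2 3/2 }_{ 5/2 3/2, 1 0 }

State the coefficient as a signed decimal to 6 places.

j₁+j₂−J=1  J+j₁−j₂=4  J−j₁+j₂=1  j₁+j₂+J+1=7
(j₁±m₁, j₂±m₂, J±M) = (4,1,1,1,4,1)
P² = 576/35
sum k=0..1:
  [0] +1/6 = 1/6
  [1] −1/24 = -1/24
S = 1/8
C² = P²·S² = 9/35 ; C = +0.507093

+0.507093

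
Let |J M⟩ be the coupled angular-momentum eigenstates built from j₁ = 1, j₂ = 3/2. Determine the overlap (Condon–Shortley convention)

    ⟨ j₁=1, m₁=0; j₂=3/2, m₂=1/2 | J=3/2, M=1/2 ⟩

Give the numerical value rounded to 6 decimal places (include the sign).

−√(1/15) ≈ -0.258199

triangle: 1!×1!×2!/5! = 2/120
(j±m)!: 1!×1!×2!×1!×2!×1! = 4
prefactor² = (2J+1)×Δ×N² = 4/15
  k=0: +1/(0!×1!×1!×2!×0!×0!) = 1/2
  k=1: −1/(1!×0!×0!×1!×1!×1!) = -1
Σ = -1/2  ⇒  CG² = 4/15×(-1/2)² = 1/15
CG = −√(1/15) = -0.258199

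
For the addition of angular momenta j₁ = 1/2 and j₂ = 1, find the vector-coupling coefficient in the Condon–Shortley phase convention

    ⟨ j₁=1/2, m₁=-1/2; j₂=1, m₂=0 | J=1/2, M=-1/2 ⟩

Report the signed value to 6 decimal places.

triangle: 1!*0!*1!/3! = 1/6
(j±m)!: 0!*1!*1!*1!*0!*1! = 1
prefactor² = (2J+1)*Δ*N² = 1/3
  k=1: −1/(1!*0!*0!*0!*0!*1!) = -1
Σ = -1  ⇒  CG² = 1/3*(-1)² = 1/3
CG = −√(1/3) = -0.577350

−√(1/3) ≈ -0.577350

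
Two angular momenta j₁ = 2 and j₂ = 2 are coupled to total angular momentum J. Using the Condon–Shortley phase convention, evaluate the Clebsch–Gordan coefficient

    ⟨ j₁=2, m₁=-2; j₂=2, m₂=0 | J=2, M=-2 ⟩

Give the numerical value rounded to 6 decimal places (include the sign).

√[5·2!2!2!/7! · 0!4!2!2!0!4!] = √(128/7)
  +(−1)^2/∏(2,0,2,0,0,2)! = 1/8  (running 1/8)
⟨..|..⟩ = √(128/7)·(1/8) = +0.534522

+0.534522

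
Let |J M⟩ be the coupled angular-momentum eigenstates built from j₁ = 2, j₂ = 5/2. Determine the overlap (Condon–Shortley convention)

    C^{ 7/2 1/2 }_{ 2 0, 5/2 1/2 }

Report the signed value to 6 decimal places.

−√(4/105) = -0.195180

√[8·1!3!4!/9! · 2!2!3!2!4!3!] = √(768/35)
  +(−1)^0/∏(0,1,2,3,1,1)! = 1/12  (running 1/12)
  +(−1)^1/∏(1,0,1,2,2,2)! = -1/8  (running -1/24)
⟨..|..⟩ = √(768/35)·(-1/24) = -0.195180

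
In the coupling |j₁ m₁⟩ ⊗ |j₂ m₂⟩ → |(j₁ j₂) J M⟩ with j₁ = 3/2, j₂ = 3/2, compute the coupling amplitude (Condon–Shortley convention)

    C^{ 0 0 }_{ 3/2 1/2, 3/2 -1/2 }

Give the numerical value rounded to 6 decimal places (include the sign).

j₁+j₂−J=3  J+j₁−j₂=0  J−j₁+j₂=0  j₁+j₂+J+1=4
(j₁±m₁, j₂±m₂, J±M) = (2,1,1,2,0,0)
P² = 1
sum k=1..1:
  [1] −1/2 = -1/2
S = -1/2
C² = P²·S² = 1/4 ; C = -0.500000

-0.500000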